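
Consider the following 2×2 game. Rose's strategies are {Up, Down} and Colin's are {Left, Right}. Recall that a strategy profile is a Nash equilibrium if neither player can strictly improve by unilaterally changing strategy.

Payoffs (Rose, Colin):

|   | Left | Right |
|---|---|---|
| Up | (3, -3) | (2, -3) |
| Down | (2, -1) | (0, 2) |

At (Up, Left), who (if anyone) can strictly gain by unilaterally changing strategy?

Neither

Rose at (Up, Left) earns 3; deviating to Down yields 2 — not better.
Colin earns -3; deviating to Right yields -3 — not better.
Neither player can strictly improve; the profile is a Nash equilibrium.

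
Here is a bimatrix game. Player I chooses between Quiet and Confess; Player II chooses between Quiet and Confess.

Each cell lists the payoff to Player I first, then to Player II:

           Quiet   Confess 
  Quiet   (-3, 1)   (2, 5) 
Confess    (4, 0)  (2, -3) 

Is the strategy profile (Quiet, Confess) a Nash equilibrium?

Yes

At (Quiet, Confess), Player I earns 2; switching to Confess would give 2, so Player I has no profitable deviation.
Player II earns 5; switching to Quiet would give 1, so Player II has no profitable deviation.
Neither player can gain by a unilateral deviation, so this profile is a Nash equilibrium.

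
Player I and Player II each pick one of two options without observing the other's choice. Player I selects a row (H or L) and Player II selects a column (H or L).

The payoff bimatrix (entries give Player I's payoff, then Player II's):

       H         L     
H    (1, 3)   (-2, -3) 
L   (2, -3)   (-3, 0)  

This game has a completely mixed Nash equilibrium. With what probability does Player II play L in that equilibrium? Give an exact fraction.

Let q be the probability that Player II plays H. In a completely mixed equilibrium, Player I must be indifferent between H and L.
Player I's expected payoff from H is q − 2(1−q); from L it is 2q − 3(1−q).
Setting these equal: 3q − 2 = 5q − 3, so q = 1/2.
Therefore Player II plays L with probability 1 − 1/2 = 1/2.

1/2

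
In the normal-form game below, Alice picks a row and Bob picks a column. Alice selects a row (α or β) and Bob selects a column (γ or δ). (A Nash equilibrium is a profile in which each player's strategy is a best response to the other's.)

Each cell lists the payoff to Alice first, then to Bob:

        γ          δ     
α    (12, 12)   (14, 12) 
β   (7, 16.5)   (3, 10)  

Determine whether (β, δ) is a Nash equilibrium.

No

At (β, δ), Alice earns 3; switching to α would give 14, so Alice would deviate.
Bob earns 10; switching to γ would give 16.5, so Bob would deviate.
Since at least one player can profitably deviate, this is not a Nash equilibrium.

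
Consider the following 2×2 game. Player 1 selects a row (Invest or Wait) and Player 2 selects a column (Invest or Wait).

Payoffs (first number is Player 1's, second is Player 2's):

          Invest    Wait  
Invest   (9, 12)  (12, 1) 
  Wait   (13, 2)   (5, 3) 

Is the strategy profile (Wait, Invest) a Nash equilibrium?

No

At (Wait, Invest), Player 1 earns 13; switching to Invest would give 9, so Player 1 has no profitable deviation.
Player 2 earns 2; switching to Wait would give 3, so Player 2 would deviate.
Since at least one player can profitably deviate, this is not a Nash equilibrium.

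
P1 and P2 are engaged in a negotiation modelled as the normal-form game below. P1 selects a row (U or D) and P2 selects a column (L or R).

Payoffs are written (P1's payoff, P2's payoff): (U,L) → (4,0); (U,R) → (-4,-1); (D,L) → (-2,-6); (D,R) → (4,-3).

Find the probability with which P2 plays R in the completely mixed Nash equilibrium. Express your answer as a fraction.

3/7

Let y be the probability that P2 plays L. In a completely mixed equilibrium, P1 must be indifferent between U and D.
P1's expected payoff from U is 4y − 4(1−y); from D it is −2y + 4(1−y).
Setting these equal: 8y − 4 = −6y + 4, so y = 4/7.
Therefore P2 plays R with probability 1 − 4/7 = 3/7.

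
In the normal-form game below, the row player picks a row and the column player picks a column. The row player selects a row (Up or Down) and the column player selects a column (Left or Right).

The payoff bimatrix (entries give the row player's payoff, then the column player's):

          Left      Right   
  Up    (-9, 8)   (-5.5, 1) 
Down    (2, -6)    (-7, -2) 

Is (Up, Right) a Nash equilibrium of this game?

No

At (Up, Right), the row player earns -5.5; switching to Down would give -7, so the row player has no profitable deviation.
The column player earns 1; switching to Left would give 8, so the column player would deviate.
Since at least one player can profitably deviate, this is not a Nash equilibrium.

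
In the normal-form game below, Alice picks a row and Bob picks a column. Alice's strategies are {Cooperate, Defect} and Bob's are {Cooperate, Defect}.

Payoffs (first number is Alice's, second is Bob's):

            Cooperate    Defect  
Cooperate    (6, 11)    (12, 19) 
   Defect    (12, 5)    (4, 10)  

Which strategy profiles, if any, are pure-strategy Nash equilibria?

(Cooperate, Cooperate): Alice prefers Defect (12 > 6); Bob prefers Defect (19 > 11) — not an equilibrium.
(Cooperate, Defect): Alice gets 12 ≥ 4 from Defect, and Bob gets 19 ≥ 11 from Cooperate — Nash equilibrium.
(Defect, Cooperate): Bob prefers Defect (10 > 5) — not an equilibrium.
(Defect, Defect): Alice prefers Cooperate (12 > 4) — not an equilibrium.

(Cooperate, Defect)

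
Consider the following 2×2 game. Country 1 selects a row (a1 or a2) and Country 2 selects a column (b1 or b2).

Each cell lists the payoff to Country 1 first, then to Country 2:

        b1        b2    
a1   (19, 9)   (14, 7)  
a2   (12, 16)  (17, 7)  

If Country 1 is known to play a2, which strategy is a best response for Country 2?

b1

Against a2, Country 2 earns 16 from b1 and 7 from b2.
So b1 is the best response.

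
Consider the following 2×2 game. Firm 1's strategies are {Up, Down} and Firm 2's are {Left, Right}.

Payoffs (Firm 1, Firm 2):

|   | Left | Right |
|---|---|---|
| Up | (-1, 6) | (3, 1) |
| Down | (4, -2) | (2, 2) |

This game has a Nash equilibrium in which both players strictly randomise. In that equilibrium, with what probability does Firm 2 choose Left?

Let c be the probability that Firm 2 plays Left. In a completely mixed equilibrium, Firm 1 must be indifferent between Up and Down.
Firm 1's expected payoff from Up is −c + 3(1−c); from Down it is 4c + 2(1−c).
Setting these equal: −4c + 3 = 2c + 2, so c = 1/6.

1/6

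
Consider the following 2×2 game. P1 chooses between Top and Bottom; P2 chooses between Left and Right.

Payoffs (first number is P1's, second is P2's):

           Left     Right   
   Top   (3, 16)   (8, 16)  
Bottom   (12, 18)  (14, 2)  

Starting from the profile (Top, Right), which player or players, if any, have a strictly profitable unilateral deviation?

P1

P1 at (Top, Right) earns 8; deviating to Bottom yields 14 — a strict improvement.
P2 earns 16; deviating to Left yields 16 — not better.
Only P1 has a strictly profitable deviation.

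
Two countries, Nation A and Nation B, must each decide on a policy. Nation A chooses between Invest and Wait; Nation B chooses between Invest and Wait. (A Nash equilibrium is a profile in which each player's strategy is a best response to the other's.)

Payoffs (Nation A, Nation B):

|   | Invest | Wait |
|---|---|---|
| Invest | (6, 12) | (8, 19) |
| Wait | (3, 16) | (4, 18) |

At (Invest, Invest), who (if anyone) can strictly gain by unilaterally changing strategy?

Nation A at (Invest, Invest) earns 6; deviating to Wait yields 3 — not better.
Nation B earns 12; deviating to Wait yields 19 — a strict improvement.
Only Nation B has a strictly profitable deviation.

Nation B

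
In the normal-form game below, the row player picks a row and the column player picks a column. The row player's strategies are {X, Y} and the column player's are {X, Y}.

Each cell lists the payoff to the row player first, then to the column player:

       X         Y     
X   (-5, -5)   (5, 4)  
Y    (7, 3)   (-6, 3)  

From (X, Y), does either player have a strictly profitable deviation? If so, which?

Neither

The row player at (X, Y) earns 5; deviating to Y yields -6 — not better.
The column player earns 4; deviating to X yields -5 — not better.
Neither player can strictly improve; the profile is a Nash equilibrium.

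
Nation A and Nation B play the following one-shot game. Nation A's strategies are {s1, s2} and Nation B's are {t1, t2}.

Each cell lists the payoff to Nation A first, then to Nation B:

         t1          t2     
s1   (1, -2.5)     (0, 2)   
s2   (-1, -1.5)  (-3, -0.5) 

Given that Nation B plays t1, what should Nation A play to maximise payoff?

s1

Against t1, Nation A earns 1 from s1 and -1 from s2.
So s1 is the best response.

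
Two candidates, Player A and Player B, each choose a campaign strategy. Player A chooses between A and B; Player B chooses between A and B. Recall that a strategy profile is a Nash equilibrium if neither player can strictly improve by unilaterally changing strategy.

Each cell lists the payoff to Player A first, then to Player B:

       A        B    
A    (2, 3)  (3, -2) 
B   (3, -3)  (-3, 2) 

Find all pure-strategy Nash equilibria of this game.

none

(A, A): Player A prefers B (3 > 2) — not an equilibrium.
(A, B): Player B prefers A (3 > -2) — not an equilibrium.
(B, A): Player B prefers B (2 > -3) — not an equilibrium.
(B, B): Player A prefers A (3 > -3) — not an equilibrium.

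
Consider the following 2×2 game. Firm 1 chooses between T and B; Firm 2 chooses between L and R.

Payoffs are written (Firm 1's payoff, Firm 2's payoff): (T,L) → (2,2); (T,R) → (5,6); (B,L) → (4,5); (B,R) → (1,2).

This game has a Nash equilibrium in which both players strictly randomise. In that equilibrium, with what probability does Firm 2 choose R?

1/3

Let q be the probability that Firm 2 plays L. In a completely mixed equilibrium, Firm 1 must be indifferent between T and B.
Firm 1's expected payoff from T is 2q + 5(1−q); from B it is 4q + (1−q).
Setting these equal: −3q + 5 = 3q + 1, so q = 2/3.
Therefore Firm 2 plays R with probability 1 − 2/3 = 1/3.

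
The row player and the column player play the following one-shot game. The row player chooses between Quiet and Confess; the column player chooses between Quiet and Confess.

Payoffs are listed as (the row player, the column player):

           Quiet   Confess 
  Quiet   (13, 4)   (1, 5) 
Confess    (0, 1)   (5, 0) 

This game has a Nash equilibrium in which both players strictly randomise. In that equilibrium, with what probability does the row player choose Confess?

1/2

Let r be the probability that the row player plays Quiet. In a completely mixed equilibrium, the column player must be indifferent between Quiet and Confess.
The column player's expected payoff from Quiet is 4r + (1−r); from Confess it is 5r.
Setting these equal: 3r + 1 = 5r, so r = 1/2.
Therefore the row player plays Confess with probability 1 − 1/2 = 1/2.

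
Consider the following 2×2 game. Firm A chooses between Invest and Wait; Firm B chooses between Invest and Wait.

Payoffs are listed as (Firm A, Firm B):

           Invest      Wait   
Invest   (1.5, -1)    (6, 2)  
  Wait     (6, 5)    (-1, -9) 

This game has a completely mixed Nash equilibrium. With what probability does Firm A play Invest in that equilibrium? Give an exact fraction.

Let x be the probability that Firm A plays Invest. In a completely mixed equilibrium, Firm B must be indifferent between Invest and Wait.
Firm B's expected payoff from Invest is −x + 5(1−x); from Wait it is 2x − 9(1−x).
Setting these equal: −6x + 5 = 11x − 9, so x = 14/17.

14/17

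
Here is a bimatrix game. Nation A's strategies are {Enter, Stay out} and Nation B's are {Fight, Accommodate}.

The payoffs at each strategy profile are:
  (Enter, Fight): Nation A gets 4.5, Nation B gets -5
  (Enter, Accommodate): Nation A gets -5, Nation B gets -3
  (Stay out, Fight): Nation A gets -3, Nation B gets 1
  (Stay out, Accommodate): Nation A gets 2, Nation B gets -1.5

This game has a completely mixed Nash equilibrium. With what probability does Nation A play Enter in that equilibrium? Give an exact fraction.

Let p be the probability that Nation A plays Enter. In a completely mixed equilibrium, Nation B must be indifferent between Fight and Accommodate.
Nation B's expected payoff from Fight is −5p + (1−p); from Accommodate it is −3p − 1.5(1−p).
Setting these equal: −6p + 1 = −1.5p − 1.5, so p = 5/9.

5/9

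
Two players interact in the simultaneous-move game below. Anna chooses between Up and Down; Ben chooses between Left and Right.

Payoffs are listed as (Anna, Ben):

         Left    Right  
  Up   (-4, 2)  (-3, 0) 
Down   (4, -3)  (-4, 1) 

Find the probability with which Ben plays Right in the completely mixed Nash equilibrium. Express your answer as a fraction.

8/9

Let y be the probability that Ben plays Left. In a completely mixed equilibrium, Anna must be indifferent between Up and Down.
Anna's expected payoff from Up is −4y − 3(1−y); from Down it is 4y − 4(1−y).
Setting these equal: −y − 3 = 8y − 4, so y = 1/9.
Therefore Ben plays Right with probability 1 − 1/9 = 8/9.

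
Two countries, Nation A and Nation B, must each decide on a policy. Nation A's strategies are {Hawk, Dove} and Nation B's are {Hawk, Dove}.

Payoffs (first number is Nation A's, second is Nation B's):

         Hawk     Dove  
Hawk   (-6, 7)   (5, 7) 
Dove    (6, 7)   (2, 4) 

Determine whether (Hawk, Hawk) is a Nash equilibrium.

At (Hawk, Hawk), Nation A earns -6; switching to Dove would give 6, so Nation A would deviate.
Nation B earns 7; switching to Dove would give 7, so Nation B has no profitable deviation.
Since at least one player can profitably deviate, this is not a Nash equilibrium.

No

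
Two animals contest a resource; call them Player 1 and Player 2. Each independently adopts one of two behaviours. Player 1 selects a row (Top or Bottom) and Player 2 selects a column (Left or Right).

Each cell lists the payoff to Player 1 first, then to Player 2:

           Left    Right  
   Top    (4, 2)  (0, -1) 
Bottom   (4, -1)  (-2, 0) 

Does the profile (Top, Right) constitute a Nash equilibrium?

No

At (Top, Right), Player 1 earns 0; switching to Bottom would give -2, so Player 1 has no profitable deviation.
Player 2 earns -1; switching to Left would give 2, so Player 2 would deviate.
Since at least one player can profitably deviate, this is not a Nash equilibrium.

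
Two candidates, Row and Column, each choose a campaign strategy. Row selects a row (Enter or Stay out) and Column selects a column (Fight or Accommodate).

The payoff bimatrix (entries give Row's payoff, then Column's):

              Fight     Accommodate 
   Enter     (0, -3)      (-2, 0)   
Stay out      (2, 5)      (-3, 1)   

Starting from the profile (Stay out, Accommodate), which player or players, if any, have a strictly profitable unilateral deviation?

Row at (Stay out, Accommodate) earns -3; deviating to Enter yields -2 — a strict improvement.
Column earns 1; deviating to Fight yields 5 — a strict improvement.
Both Row and Column have strictly profitable deviations.

Both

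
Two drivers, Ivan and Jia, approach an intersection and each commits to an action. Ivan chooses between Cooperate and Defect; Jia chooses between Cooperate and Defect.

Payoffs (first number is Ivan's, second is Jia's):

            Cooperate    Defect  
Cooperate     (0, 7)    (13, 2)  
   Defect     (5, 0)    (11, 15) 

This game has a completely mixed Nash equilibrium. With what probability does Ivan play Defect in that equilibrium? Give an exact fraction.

Let r be the probability that Ivan plays Cooperate. In a completely mixed equilibrium, Jia must be indifferent between Cooperate and Defect.
Jia's expected payoff from Cooperate is 7r; from Defect it is 2r + 15(1−r).
Setting these equal: 7r = −13r + 15, so r = 3/4.
Therefore Ivan plays Defect with probability 1 − 3/4 = 1/4.

1/4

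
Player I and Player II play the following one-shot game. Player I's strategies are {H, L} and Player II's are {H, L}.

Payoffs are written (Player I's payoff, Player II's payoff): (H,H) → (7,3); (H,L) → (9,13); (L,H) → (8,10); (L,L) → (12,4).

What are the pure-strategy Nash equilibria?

(H, H): Player I prefers L (8 > 7); Player II prefers L (13 > 3) — not an equilibrium.
(H, L): Player I prefers L (12 > 9) — not an equilibrium.
(L, H): Player I gets 8 ≥ 7 from H, and Player II gets 10 ≥ 4 from L — Nash equilibrium.
(L, L): Player II prefers H (10 > 4) — not an equilibrium.

(L, H)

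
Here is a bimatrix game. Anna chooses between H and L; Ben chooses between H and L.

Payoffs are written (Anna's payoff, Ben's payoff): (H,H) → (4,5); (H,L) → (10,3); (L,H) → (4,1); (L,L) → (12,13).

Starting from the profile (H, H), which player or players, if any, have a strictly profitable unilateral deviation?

Neither

Anna at (H, H) earns 4; deviating to L yields 4 — not better.
Ben earns 5; deviating to L yields 3 — not better.
Neither player can strictly improve; the profile is a Nash equilibrium.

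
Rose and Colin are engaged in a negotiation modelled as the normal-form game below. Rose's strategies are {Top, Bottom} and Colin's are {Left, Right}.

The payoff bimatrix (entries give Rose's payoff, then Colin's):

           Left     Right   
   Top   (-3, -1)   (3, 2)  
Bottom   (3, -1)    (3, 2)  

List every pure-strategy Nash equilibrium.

(Top, Right) and (Bottom, Right)

(Top, Left): Rose prefers Bottom (3 > -3); Colin prefers Right (2 > -1) — not an equilibrium.
(Top, Right): Rose gets 3 ≥ 3 from Bottom, and Colin gets 2 ≥ -1 from Left — Nash equilibrium.
(Bottom, Left): Colin prefers Right (2 > -1) — not an equilibrium.
(Bottom, Right): Rose gets 3 ≥ 3 from Top, and Colin gets 2 ≥ -1 from Left — Nash equilibrium.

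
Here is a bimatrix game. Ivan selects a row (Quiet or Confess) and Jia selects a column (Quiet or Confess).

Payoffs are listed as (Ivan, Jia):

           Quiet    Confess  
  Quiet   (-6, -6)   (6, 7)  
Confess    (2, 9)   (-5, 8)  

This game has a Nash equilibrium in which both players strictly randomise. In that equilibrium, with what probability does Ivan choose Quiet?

Let x be the probability that Ivan plays Quiet. In a completely mixed equilibrium, Jia must be indifferent between Quiet and Confess.
Jia's expected payoff from Quiet is −6x + 9(1−x); from Confess it is 7x + 8(1−x).
Setting these equal: −15x + 9 = −x + 8, so x = 1/14.

1/14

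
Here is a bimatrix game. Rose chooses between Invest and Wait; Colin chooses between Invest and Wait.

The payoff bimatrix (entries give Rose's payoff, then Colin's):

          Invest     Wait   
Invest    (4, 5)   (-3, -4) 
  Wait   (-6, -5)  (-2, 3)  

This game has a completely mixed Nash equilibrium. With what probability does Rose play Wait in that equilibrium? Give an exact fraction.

9/17

Let x be the probability that Rose plays Invest. In a completely mixed equilibrium, Colin must be indifferent between Invest and Wait.
Colin's expected payoff from Invest is 5x − 5(1−x); from Wait it is −4x + 3(1−x).
Setting these equal: 10x − 5 = −7x + 3, so x = 8/17.
Therefore Rose plays Wait with probability 1 − 8/17 = 9/17.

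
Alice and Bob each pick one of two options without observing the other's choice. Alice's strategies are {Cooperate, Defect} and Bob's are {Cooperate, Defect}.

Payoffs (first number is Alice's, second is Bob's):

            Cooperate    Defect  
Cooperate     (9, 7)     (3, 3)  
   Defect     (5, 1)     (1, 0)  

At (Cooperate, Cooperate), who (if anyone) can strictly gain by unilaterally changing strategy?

Alice at (Cooperate, Cooperate) earns 9; deviating to Defect yields 5 — not better.
Bob earns 7; deviating to Defect yields 3 — not better.
Neither player can strictly improve; the profile is a Nash equilibrium.

Neither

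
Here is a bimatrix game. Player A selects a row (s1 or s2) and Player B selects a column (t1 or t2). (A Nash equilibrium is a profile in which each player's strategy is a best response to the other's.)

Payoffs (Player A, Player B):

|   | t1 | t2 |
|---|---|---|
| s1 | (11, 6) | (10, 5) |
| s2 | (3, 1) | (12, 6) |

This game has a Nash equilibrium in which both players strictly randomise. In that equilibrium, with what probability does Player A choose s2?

1/6

Let r be the probability that Player A plays s1. In a completely mixed equilibrium, Player B must be indifferent between t1 and t2.
Player B's expected payoff from t1 is 6r + (1−r); from t2 it is 5r + 6(1−r).
Setting these equal: 5r + 1 = −r + 6, so r = 5/6.
Therefore Player A plays s2 with probability 1 − 5/6 = 1/6.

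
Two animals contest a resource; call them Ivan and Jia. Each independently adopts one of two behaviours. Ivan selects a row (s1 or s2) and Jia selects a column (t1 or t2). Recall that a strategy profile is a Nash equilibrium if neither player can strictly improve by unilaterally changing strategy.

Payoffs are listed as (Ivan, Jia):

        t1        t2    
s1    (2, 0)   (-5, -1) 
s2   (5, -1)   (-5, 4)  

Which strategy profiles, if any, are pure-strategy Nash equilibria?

(s2, t2)

(s1, t1): Ivan prefers s2 (5 > 2) — not an equilibrium.
(s1, t2): Jia prefers t1 (0 > -1) — not an equilibrium.
(s2, t1): Jia prefers t2 (4 > -1) — not an equilibrium.
(s2, t2): Ivan gets -5 ≥ -5 from s1, and Jia gets 4 ≥ -1 from t1 — Nash equilibrium.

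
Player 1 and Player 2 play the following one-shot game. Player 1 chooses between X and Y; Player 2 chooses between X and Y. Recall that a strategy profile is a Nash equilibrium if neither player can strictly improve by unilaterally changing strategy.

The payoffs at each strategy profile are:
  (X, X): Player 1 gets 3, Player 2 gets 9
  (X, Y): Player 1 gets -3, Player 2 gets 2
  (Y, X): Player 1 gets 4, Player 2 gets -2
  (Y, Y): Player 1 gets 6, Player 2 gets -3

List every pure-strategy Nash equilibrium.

(X, X): Player 1 prefers Y (4 > 3) — not an equilibrium.
(X, Y): Player 1 prefers Y (6 > -3); Player 2 prefers X (9 > 2) — not an equilibrium.
(Y, X): Player 1 gets 4 ≥ 3 from X, and Player 2 gets -2 ≥ -3 from Y — Nash equilibrium.
(Y, Y): Player 2 prefers X (-2 > -3) — not an equilibrium.

(Y, X)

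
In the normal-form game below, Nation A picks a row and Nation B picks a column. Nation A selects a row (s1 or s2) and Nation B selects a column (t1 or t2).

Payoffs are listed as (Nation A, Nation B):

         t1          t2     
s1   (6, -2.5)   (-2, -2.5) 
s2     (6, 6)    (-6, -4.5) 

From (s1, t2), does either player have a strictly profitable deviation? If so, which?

Neither

Nation A at (s1, t2) earns -2; deviating to s2 yields -6 — not better.
Nation B earns -2.5; deviating to t1 yields -2.5 — not better.
Neither player can strictly improve; the profile is a Nash equilibrium.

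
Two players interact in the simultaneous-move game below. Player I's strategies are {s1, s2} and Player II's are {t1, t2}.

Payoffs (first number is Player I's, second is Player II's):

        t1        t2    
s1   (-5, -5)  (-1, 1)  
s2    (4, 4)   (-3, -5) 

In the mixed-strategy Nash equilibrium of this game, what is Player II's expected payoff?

-7/5

First find p, the probability Player I plays s1, from Player II's indifference between t1 and t2: −5p + 4(1−p) = p − 5(1−p), giving p = 3/5.
Since Player II is indifferent in equilibrium, Player II's expected payoff equals the payoff from either column against (3/5, 2/5). Using t1: −5(3/5) + 4(2/5) = -7/5.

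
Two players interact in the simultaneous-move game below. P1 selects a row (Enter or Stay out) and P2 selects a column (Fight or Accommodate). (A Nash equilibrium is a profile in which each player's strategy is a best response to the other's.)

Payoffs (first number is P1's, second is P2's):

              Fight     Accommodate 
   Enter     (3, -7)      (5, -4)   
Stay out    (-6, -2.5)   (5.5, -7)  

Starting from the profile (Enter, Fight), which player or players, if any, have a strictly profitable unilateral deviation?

P2

P1 at (Enter, Fight) earns 3; deviating to Stay out yields -6 — not better.
P2 earns -7; deviating to Accommodate yields -4 — a strict improvement.
Only P2 has a strictly profitable deviation.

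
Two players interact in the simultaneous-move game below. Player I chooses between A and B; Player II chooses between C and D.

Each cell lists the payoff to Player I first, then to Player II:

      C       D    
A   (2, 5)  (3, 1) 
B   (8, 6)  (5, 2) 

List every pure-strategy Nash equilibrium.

(A, C): Player I prefers B (8 > 2) — not an equilibrium.
(A, D): Player I prefers B (5 > 3); Player II prefers C (5 > 1) — not an equilibrium.
(B, C): Player I gets 8 ≥ 2 from A, and Player II gets 6 ≥ 2 from D — Nash equilibrium.
(B, D): Player II prefers C (6 > 2) — not an equilibrium.

(B, C)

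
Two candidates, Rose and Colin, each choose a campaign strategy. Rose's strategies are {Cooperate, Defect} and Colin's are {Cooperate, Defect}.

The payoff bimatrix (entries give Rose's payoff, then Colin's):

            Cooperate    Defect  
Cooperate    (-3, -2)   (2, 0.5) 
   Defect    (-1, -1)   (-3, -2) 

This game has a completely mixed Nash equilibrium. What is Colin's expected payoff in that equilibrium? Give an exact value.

-9/7

First find p, the probability Rose plays Cooperate, from Colin's indifference between Cooperate and Defect: −2p − (1−p) = 0.5p − 2(1−p), giving p = 2/7.
Since Colin is indifferent in equilibrium, Colin's expected payoff equals the payoff from either column against (2/7, 5/7). Using Cooperate: −2(2/7) − (5/7) = -9/7.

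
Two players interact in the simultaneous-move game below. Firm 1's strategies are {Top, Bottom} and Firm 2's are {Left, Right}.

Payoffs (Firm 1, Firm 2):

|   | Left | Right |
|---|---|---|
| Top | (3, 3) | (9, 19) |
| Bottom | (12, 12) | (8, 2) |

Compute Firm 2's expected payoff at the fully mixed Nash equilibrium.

First find x, the probability Firm 1 plays Top, from Firm 2's indifference between Left and Right: 3x + 12(1−x) = 19x + 2(1−x), giving x = 5/13.
Since Firm 2 is indifferent in equilibrium, Firm 2's expected payoff equals the payoff from either column against (5/13, 8/13). Using Left: 3(5/13) + 12(8/13) = 111/13.

111/13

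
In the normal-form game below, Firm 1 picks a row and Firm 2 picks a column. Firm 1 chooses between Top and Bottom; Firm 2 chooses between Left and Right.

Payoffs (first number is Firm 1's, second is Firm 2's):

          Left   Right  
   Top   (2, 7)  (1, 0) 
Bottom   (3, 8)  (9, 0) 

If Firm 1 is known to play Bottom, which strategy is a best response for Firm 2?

Left

Against Bottom, Firm 2 earns 8 from Left and 0 from Right.
So Left is the best response.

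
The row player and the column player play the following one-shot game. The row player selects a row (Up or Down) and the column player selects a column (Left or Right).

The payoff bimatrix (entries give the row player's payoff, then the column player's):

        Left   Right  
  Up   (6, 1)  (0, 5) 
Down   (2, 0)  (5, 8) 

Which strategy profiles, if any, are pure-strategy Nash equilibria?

(Up, Left): the column player prefers Right (5 > 1) — not an equilibrium.
(Up, Right): the row player prefers Down (5 > 0) — not an equilibrium.
(Down, Left): the row player prefers Up (6 > 2); the column player prefers Right (8 > 0) — not an equilibrium.
(Down, Right): the row player gets 5 ≥ 0 from Up, and the column player gets 8 ≥ 0 from Left — Nash equilibrium.

(Down, Right)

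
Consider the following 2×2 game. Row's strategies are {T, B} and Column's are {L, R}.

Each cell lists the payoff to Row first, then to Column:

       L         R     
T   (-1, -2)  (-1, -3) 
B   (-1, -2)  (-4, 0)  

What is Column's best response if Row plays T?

L

Against T, Column earns -2 from L and -3 from R.
So L is the best response.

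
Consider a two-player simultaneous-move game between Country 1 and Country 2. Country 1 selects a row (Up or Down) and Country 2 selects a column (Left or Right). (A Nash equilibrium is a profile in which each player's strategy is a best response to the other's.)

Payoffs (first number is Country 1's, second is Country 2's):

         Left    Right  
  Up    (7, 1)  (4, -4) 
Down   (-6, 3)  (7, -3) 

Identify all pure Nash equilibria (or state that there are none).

(Up, Left): Country 1 gets 7 ≥ -6 from Down, and Country 2 gets 1 ≥ -4 from Right — Nash equilibrium.
(Up, Right): Country 1 prefers Down (7 > 4); Country 2 prefers Left (1 > -4) — not an equilibrium.
(Down, Left): Country 1 prefers Up (7 > -6) — not an equilibrium.
(Down, Right): Country 2 prefers Left (3 > -3) — not an equilibrium.

(Up, Left)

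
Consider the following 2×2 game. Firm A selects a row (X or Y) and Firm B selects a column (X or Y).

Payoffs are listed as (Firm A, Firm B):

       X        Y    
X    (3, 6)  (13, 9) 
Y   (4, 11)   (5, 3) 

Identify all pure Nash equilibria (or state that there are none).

(X, X): Firm A prefers Y (4 > 3); Firm B prefers Y (9 > 6) — not an equilibrium.
(X, Y): Firm A gets 13 ≥ 5 from Y, and Firm B gets 9 ≥ 6 from X — Nash equilibrium.
(Y, X): Firm A gets 4 ≥ 3 from X, and Firm B gets 11 ≥ 3 from Y — Nash equilibrium.
(Y, Y): Firm A prefers X (13 > 5); Firm B prefers X (11 > 3) — not an equilibrium.

(X, Y) and (Y, X)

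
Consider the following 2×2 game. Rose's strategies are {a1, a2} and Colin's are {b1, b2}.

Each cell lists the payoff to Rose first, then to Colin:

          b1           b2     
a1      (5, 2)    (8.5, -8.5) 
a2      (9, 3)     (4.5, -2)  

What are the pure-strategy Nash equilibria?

(a2, b1)

(a1, b1): Rose prefers a2 (9 > 5) — not an equilibrium.
(a1, b2): Colin prefers b1 (2 > -8.5) — not an equilibrium.
(a2, b1): Rose gets 9 ≥ 5 from a1, and Colin gets 3 ≥ -2 from b2 — Nash equilibrium.
(a2, b2): Rose prefers a1 (8.5 > 4.5); Colin prefers b1 (3 > -2) — not an equilibrium.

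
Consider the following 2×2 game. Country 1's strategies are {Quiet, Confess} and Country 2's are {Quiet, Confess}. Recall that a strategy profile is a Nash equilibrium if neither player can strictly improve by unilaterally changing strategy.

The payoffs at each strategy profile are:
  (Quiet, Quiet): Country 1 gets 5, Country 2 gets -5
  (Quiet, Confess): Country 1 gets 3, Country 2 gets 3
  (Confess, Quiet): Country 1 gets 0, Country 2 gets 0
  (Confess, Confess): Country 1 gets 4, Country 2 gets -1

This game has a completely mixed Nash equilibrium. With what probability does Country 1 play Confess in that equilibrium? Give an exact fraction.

8/9

Let x be the probability that Country 1 plays Quiet. In a completely mixed equilibrium, Country 2 must be indifferent between Quiet and Confess.
Country 2's expected payoff from Quiet is −5x; from Confess it is 3x − (1−x).
Setting these equal: −5x = 4x − 1, so x = 1/9.
Therefore Country 1 plays Confess with probability 1 − 1/9 = 8/9.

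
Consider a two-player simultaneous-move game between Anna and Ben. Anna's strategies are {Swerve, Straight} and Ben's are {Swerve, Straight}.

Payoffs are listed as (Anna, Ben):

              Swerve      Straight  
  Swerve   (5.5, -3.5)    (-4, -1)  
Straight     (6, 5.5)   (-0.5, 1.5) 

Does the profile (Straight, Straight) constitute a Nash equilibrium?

No

At (Straight, Straight), Anna earns -0.5; switching to Swerve would give -4, so Anna has no profitable deviation.
Ben earns 1.5; switching to Swerve would give 5.5, so Ben would deviate.
Since at least one player can profitably deviate, this is not a Nash equilibrium.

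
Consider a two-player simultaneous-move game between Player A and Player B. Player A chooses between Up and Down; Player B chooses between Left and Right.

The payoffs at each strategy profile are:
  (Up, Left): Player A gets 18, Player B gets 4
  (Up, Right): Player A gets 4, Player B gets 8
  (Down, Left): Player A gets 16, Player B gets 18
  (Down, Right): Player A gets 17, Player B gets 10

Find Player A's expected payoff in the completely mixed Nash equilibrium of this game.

First find y, the probability Player B plays Left, from Player A's indifference between Up and Down: 18y + 4(1−y) = 16y + 17(1−y), giving y = 13/15.
Since Player A is indifferent in equilibrium, Player A's expected payoff equals the payoff from either row against (13/15, 2/15). Using Up: 18(13/15) + 4(2/15) = 242/15.

242/15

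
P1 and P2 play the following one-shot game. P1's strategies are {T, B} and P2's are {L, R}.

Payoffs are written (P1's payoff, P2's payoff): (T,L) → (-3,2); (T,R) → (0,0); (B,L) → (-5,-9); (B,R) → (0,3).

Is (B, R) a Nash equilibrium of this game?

At (B, R), P1 earns 0; switching to T would give 0, so P1 has no profitable deviation.
P2 earns 3; switching to L would give -9, so P2 has no profitable deviation.
Neither player can gain by a unilateral deviation, so this profile is a Nash equilibrium.

Yes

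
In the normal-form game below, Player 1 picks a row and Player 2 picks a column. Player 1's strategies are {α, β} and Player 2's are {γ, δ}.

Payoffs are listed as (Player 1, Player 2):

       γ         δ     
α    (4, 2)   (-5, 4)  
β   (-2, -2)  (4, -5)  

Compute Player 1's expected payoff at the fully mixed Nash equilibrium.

First find q, the probability Player 2 plays γ, from Player 1's indifference between α and β: 4q − 5(1−q) = −2q + 4(1−q), giving q = 3/5.
Since Player 1 is indifferent in equilibrium, Player 1's expected payoff equals the payoff from either row against (3/5, 2/5). Using α: 4(3/5) − 5(2/5) = 2/5.

2/5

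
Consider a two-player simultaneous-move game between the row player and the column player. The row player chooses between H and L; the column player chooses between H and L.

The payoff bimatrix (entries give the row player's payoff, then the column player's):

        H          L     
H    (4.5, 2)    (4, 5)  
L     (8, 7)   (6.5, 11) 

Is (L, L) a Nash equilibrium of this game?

Yes

At (L, L), the row player earns 6.5; switching to H would give 4, so the row player has no profitable deviation.
The column player earns 11; switching to H would give 7, so the column player has no profitable deviation.
Neither player can gain by a unilateral deviation, so this profile is a Nash equilibrium.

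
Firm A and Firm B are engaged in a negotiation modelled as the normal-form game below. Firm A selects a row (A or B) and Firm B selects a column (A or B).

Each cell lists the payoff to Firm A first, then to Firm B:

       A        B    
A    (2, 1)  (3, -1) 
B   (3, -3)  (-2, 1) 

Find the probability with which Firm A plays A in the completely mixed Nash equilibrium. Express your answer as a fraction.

Let p be the probability that Firm A plays A. In a completely mixed equilibrium, Firm B must be indifferent between A and B.
Firm B's expected payoff from A is p − 3(1−p); from B it is −p + (1−p).
Setting these equal: 4p − 3 = −2p + 1, so p = 2/3.

2/3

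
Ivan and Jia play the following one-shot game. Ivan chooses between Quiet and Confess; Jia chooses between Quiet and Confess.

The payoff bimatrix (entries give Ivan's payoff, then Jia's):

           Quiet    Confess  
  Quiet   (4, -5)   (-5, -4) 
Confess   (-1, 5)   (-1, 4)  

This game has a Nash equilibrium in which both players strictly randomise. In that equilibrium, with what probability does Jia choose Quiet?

4/9

Let y be the probability that Jia plays Quiet. In a completely mixed equilibrium, Ivan must be indifferent between Quiet and Confess.
Ivan's expected payoff from Quiet is 4y − 5(1−y); from Confess it is −y − (1−y).
Setting these equal: 9y − 5 = -1, so y = 4/9.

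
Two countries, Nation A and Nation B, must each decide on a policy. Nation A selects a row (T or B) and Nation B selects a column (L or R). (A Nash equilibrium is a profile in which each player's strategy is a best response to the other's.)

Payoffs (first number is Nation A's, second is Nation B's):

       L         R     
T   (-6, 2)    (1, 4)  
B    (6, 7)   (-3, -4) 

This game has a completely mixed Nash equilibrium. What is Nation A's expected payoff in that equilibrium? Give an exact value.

-3/4

First find q, the probability Nation B plays L, from Nation A's indifference between T and B: −6q + (1−q) = 6q − 3(1−q), giving q = 1/4.
Since Nation A is indifferent in equilibrium, Nation A's expected payoff equals the payoff from either row against (1/4, 3/4). Using T: −6(1/4) + (3/4) = -3/4.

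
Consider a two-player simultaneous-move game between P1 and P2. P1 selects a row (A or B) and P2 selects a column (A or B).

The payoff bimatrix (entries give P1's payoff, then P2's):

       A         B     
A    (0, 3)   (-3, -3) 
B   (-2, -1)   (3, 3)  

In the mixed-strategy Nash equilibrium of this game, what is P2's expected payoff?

3/5

First find p, the probability P1 plays A, from P2's indifference between A and B: 3p − (1−p) = −3p + 3(1−p), giving p = 2/5.
Since P2 is indifferent in equilibrium, P2's expected payoff equals the payoff from either column against (2/5, 3/5). Using A: 3(2/5) − (3/5) = 3/5.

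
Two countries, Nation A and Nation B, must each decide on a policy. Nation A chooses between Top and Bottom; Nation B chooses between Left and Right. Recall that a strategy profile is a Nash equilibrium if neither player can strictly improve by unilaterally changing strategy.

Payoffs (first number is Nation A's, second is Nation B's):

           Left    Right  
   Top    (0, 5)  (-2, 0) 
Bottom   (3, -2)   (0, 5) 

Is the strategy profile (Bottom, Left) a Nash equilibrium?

No

At (Bottom, Left), Nation A earns 3; switching to Top would give 0, so Nation A has no profitable deviation.
Nation B earns -2; switching to Right would give 5, so Nation B would deviate.
Since at least one player can profitably deviate, this is not a Nash equilibrium.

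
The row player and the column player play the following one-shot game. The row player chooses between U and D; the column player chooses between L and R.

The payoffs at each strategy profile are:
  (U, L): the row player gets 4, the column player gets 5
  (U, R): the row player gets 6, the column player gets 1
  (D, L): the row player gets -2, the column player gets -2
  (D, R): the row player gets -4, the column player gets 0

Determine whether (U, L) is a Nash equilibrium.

At (U, L), the row player earns 4; switching to D would give -2, so the row player has no profitable deviation.
The column player earns 5; switching to R would give 1, so the column player has no profitable deviation.
Neither player can gain by a unilateral deviation, so this profile is a Nash equilibrium.

Yes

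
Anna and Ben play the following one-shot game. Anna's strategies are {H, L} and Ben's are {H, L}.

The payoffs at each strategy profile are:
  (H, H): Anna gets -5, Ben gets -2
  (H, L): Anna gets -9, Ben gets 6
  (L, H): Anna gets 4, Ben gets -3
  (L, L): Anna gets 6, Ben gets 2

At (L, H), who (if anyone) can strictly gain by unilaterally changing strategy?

Anna at (L, H) earns 4; deviating to H yields -5 — not better.
Ben earns -3; deviating to L yields 2 — a strict improvement.
Only Ben has a strictly profitable deviation.

Ben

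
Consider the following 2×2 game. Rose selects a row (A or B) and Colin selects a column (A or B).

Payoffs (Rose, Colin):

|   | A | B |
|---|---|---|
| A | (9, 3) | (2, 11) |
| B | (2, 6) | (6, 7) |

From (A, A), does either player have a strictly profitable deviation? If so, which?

Rose at (A, A) earns 9; deviating to B yields 2 — not better.
Colin earns 3; deviating to B yields 11 — a strict improvement.
Only Colin has a strictly profitable deviation.

Colin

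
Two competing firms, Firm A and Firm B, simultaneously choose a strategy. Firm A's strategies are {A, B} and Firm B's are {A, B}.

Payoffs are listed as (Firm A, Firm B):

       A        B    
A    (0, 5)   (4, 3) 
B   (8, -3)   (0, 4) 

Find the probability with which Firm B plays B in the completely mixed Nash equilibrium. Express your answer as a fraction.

Let q be the probability that Firm B plays A. In a completely mixed equilibrium, Firm A must be indifferent between A and B.
Firm A's expected payoff from A is 4(1−q); from B it is 8q.
Setting these equal: −4q + 4 = 8q, so q = 1/3.
Therefore Firm B plays B with probability 1 − 1/3 = 2/3.

2/3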